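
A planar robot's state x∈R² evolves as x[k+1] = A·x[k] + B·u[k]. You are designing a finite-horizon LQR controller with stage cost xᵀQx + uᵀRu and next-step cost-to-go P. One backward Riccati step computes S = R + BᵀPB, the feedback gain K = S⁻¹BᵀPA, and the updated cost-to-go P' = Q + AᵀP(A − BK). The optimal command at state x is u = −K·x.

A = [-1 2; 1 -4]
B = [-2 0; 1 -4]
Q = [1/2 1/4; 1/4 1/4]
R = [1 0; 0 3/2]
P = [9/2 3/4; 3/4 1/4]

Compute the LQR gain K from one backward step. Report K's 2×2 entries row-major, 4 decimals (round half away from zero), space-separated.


BᵀP = [-8.2500 -1.2500; -3.0000 -1.0000]
S = R + BᵀPB = [1 0; 0 3/2] + [15.2500 5.0000; 5.0000 4.0000] = [16.2500 5.0000; 5.0000 5.5000]
BᵀPA = [7.0000 -11.5000; 2.0000 -2.0000]
K = S⁻¹·BᵀPA = [0.4427 -0.8272; -0.0388 0.3883]
A−BK = [-0.1146 0.3456; 0.4019 -1.6194]
AᵀP(A−BK) = [0.2286 -0.4864; -0.4864 1.2641]
P' = Q + AᵀP(A−BK) = [0.7286 -0.2364; -0.2364 1.5141]
tr(P') = 2.2427

0.4427 -0.8272 -0.0388 0.3883


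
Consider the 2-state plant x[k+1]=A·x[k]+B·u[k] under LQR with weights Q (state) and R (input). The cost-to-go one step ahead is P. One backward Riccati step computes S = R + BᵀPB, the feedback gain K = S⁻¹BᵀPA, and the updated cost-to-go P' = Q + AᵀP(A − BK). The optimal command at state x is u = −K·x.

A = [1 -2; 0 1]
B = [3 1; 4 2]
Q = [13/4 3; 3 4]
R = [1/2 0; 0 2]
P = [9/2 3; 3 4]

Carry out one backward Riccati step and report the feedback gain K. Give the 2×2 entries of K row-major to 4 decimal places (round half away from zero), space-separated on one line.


0.2142 -0.3495 -0.1643 0.4751

BᵀP = [25.5000 25.0000; 10.5000 11.0000]
S = R + BᵀPB = [1/2 0; 0 2] + [176.5000 75.5000; 75.5000 32.5000] = [177.0000 75.5000; 75.5000 34.5000]
BᵀPA = [25.5000 -26.0000; 10.5000 -10.0000]
K = S⁻¹·BᵀPA = [0.2142 -0.3495; -0.1643 0.4751]
A−BK = [0.5218 -1.4265; -0.5280 1.4480]
AᵀP(A−BK) = [0.7643 -2.0751; -2.0751 5.6628]
P' = Q + AᵀP(A−BK) = [4.0143 0.9249; 0.9249 9.6628]
tr(P') = 13.6771


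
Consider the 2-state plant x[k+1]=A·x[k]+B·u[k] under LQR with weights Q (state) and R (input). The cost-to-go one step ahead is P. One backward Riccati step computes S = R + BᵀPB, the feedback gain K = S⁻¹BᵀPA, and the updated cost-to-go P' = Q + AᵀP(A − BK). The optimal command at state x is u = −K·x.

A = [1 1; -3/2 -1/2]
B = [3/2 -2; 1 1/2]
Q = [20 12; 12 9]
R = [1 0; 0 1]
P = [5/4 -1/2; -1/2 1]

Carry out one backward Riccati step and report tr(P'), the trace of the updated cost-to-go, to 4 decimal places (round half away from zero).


BᵀP = [1.3750 0.2500; -2.7500 1.5000]
S = R + BᵀPB = [1 0; 0 1] + [2.3125 -2.6250; -2.6250 6.2500] = [3.3125 -2.6250; -2.6250 7.2500]
BᵀPA = [1.0000 1.2500; -5.0000 -3.5000]
K = S⁻¹·BᵀPA = [-0.3431 -0.0073; -0.8139 -0.4854]
A−BK = [-0.1131 0.0401; -0.7500 -0.2500]
AᵀP(A−BK) = [1.2737 0.5803; 0.5803 0.3102]
P' = Q + AᵀP(A−BK) = [21.2737 12.5803; 12.5803 9.3102]
tr(P') = 30.5839

30.5839


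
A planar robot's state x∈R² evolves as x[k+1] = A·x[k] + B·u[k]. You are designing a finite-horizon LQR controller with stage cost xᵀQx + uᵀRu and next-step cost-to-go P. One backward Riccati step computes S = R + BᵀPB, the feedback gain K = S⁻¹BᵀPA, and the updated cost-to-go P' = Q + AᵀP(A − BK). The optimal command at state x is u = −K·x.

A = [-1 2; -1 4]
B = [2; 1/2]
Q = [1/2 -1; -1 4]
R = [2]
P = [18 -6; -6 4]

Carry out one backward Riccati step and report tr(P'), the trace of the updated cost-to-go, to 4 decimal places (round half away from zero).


BᵀP = [33.0000 -10.0000]
S = R + BᵀPB = [2] + [61.0000] = [63.0000]
BᵀPA = [-23.0000 26.0000]
K = S⁻¹·BᵀPA = [-0.3651 0.4127]
A−BK = [-0.2698 1.1746; -0.8175 3.7937]
AᵀP(A−BK) = [1.6032 -6.5079; -6.5079 29.2698]
P' = Q + AᵀP(A−BK) = [2.1032 -7.5079; -7.5079 33.2698]
tr(P') = 35.3730

35.3730


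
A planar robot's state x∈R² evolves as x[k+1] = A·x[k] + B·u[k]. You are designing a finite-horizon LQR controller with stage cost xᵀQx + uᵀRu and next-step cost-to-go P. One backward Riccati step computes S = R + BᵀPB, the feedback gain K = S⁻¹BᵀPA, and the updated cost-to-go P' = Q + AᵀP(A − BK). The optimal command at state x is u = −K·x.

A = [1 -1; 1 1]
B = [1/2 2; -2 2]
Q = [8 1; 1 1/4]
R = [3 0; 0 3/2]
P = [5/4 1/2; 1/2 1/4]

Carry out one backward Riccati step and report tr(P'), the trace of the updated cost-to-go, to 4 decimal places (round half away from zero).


8.7235

BᵀP = [-0.3750 -0.2500; 3.5000 1.5000]
S = R + BᵀPB = [3 0; 0 3/2] + [0.3125 -1.2500; -1.2500 10.0000] = [3.3125 -1.2500; -1.2500 11.5000]
BᵀPA = [-0.6250 0.1250; 5.0000 -2.0000]
K = S⁻¹·BᵀPA = [-0.0257 -0.0291; 0.4320 -0.1771]
A−BK = [0.1488 -0.6313; 0.0847 1.2960]
AᵀP(A−BK) = [0.3240 -0.1328; -0.1328 0.1495]
P' = Q + AᵀP(A−BK) = [8.3240 0.8672; 0.8672 0.3995]
tr(P') = 8.7235


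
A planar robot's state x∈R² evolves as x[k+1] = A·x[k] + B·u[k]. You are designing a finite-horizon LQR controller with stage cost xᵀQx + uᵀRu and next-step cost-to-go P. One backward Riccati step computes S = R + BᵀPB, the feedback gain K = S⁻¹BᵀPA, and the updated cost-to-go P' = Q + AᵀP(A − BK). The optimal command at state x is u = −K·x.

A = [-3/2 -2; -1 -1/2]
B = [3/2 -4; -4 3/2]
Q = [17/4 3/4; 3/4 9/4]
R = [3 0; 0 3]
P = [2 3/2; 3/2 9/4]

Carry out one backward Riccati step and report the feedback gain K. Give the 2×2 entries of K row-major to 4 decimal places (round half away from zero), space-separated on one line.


BᵀP = [-3.0000 -6.7500; -5.7500 -2.6250]
S = R + BᵀPB = [3 0; 0 3] + [22.5000 1.8750; 1.8750 19.0625] = [25.5000 1.8750; 1.8750 22.0625]
BᵀPA = [11.2500 9.3750; 11.2500 12.8125]
K = S⁻¹·BᵀPA = [0.4062 0.3270; 0.4754 0.5529]
A−BK = [-0.2078 -0.2787; -0.0882 -0.0215]
AᵀP(A−BK) = [1.3319 1.3507; 1.3507 1.4123]
P' = Q + AᵀP(A−BK) = [5.5819 2.1007; 2.1007 3.6623]
tr(P') = 9.2442

0.4062 0.3270 0.4754 0.5529


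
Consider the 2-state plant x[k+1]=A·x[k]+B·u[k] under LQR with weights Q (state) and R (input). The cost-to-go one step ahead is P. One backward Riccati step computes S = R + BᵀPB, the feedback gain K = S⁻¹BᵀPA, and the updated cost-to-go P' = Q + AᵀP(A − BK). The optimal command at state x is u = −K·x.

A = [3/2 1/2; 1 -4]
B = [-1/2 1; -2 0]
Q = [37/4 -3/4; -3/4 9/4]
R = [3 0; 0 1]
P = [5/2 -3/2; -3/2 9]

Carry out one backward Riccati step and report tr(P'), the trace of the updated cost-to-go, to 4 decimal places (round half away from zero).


BᵀP = [1.7500 -17.2500; 2.5000 -1.5000]
S = R + BᵀPB = [3 0; 0 1] + [33.6250 1.7500; 1.7500 2.5000] = [36.6250 1.7500; 1.7500 3.5000]
BᵀPA = [-14.6250 69.8750; 2.2500 7.2500]
K = S⁻¹·BᵀPA = [-0.4406 1.8531; 0.8631 1.1449]
A−BK = [0.4166 0.2817; 0.1189 -0.2937]
AᵀP(A−BK) = [1.7398 -1.3487; -1.3487 12.8362]
P' = Q + AᵀP(A−BK) = [10.9898 -2.0987; -2.0987 15.0862]
tr(P') = 26.0759

26.0759


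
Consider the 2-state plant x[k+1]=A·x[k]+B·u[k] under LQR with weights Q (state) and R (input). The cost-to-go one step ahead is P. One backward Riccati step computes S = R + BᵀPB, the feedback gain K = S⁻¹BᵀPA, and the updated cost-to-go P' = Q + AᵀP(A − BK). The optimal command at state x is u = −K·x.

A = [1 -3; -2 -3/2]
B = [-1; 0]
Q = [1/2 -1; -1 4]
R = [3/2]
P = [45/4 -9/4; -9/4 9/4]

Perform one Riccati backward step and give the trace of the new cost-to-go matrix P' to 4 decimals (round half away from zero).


BᵀP = [-11.2500 2.2500]
S = R + BᵀPB = [3/2] + [11.2500] = [12.7500]
BᵀPA = [-15.7500 30.3750]
K = S⁻¹·BᵀPA = [-1.2353 2.3824]
A−BK = [-0.2353 -0.6176; -2.0000 -1.5000]
AᵀP(A−BK) = [9.7941 0.3971; 0.3971 13.6985]
P' = Q + AᵀP(A−BK) = [10.2941 -0.6029; -0.6029 17.6985]
tr(P') = 27.9926

27.9926


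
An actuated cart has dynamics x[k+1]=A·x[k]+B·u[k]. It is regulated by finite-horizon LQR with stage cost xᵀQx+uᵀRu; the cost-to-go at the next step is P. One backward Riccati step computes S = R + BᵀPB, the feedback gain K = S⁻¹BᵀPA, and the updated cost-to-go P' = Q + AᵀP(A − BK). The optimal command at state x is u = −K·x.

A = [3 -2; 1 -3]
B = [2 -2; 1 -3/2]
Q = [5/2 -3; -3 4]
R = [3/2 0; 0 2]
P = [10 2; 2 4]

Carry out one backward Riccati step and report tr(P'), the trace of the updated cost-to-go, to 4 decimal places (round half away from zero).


BᵀP = [22.0000 8.0000; -23.0000 -10.0000]
S = R + BᵀPB = [3/2 0; 0 2] + [52.0000 -56.0000; -56.0000 61.0000] = [53.5000 -56.0000; -56.0000 63.0000]
BᵀPA = [74.0000 -68.0000; -79.0000 76.0000]
K = S⁻¹·BᵀPA = [1.0149 -0.1194; -0.3518 1.1002]
A−BK = [0.2665 0.4392; -0.5426 -1.2303]
AᵀP(A−BK) = [3.1023 1.7527; 1.7527 8.2644]
P' = Q + AᵀP(A−BK) = [5.6023 -1.2473; -1.2473 12.2644]
tr(P') = 17.8667

17.8667


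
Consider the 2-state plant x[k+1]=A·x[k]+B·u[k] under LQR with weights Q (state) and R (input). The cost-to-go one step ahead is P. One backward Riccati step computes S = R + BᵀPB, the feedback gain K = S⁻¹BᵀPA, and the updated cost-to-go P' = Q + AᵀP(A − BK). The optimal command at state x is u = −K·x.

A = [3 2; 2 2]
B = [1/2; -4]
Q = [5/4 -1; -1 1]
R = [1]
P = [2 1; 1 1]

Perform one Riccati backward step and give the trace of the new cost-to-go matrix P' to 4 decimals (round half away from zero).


BᵀP = [-3.0000 -3.5000]
S = R + BᵀPB = [1] + [12.5000] = [13.5000]
BᵀPA = [-16.0000 -13.0000]
K = S⁻¹·BᵀPA = [-1.1852 -0.9630]
A−BK = [3.5926 2.4815; -2.7407 -1.8519]
AᵀP(A−BK) = [15.0370 10.5926; 10.5926 7.4815]
P' = Q + AᵀP(A−BK) = [16.2870 9.5926; 9.5926 8.4815]
tr(P') = 24.7685

24.7685


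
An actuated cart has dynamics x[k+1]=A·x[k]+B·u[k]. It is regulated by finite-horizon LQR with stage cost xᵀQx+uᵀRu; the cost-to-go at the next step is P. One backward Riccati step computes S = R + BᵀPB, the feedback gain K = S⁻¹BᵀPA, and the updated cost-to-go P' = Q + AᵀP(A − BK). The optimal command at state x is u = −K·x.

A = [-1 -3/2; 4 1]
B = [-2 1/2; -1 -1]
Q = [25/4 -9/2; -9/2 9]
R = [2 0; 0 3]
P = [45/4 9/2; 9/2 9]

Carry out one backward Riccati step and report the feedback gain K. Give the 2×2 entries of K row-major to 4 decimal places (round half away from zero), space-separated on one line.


-0.4543 0.3635 -2.5290 -0.9768

BᵀP = [-27.0000 -18.0000; 1.1250 -6.7500]
S = R + BᵀPB = [2 0; 0 3] + [72.0000 4.5000; 4.5000 7.3125] = [74.0000 4.5000; 4.5000 10.3125]
BᵀPA = [-45.0000 22.5000; -28.1250 -8.4375]
K = S⁻¹·BᵀPA = [-0.4543 0.3635; -2.5290 -0.9768]
A−BK = [-0.6441 -0.2847; 1.0167 0.3867]
AᵀP(A−BK) = [27.6769 10.2585; 10.2585 4.3932]
P' = Q + AᵀP(A−BK) = [33.9269 5.7585; 5.7585 13.3932]
tr(P') = 47.3202


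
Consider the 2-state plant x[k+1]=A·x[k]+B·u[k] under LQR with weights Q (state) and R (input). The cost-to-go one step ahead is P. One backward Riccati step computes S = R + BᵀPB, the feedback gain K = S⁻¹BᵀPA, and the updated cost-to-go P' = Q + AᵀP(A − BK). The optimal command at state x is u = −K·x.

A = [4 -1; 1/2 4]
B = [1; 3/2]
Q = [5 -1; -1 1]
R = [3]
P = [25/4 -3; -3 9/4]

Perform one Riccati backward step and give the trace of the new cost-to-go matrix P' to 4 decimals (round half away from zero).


BᵀP = [1.7500 0.3750]
S = R + BᵀPB = [3] + [2.3125] = [5.3125]
BᵀPA = [7.1875 -0.2500]
K = S⁻¹·BᵀPA = [1.3529 -0.0471]
A−BK = [2.6471 -0.9529; -1.5294 4.0706]
AᵀP(A−BK) = [78.8382 -66.6618; -66.6618 66.2382]
P' = Q + AᵀP(A−BK) = [83.8382 -67.6618; -67.6618 67.2382]
tr(P') = 151.0765

151.0765


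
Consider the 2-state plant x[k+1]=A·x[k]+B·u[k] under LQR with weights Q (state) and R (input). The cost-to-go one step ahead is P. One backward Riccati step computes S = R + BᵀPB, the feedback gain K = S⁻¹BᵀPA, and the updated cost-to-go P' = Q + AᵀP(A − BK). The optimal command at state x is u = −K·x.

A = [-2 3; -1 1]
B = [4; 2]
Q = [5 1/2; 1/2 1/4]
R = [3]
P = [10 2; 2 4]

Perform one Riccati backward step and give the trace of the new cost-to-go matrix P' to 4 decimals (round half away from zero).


8.1789

BᵀP = [44.0000 16.0000]
S = R + BᵀPB = [3] + [208.0000] = [211.0000]
BᵀPA = [-104.0000 148.0000]
K = S⁻¹·BᵀPA = [-0.4929 0.7014]
A−BK = [-0.0284 0.1943; -0.0142 -0.4028]
AᵀP(A−BK) = [0.7393 -1.0521; -1.0521 2.1896]
P' = Q + AᵀP(A−BK) = [5.7393 -0.5521; -0.5521 2.4396]
tr(P') = 8.1789


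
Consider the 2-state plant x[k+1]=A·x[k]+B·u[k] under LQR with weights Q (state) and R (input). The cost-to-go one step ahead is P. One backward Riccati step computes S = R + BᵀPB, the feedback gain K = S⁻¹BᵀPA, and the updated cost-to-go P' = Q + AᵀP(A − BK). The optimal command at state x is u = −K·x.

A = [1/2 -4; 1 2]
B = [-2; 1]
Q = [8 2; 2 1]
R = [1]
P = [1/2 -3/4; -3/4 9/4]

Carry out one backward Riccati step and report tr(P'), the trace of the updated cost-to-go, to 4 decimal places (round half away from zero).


BᵀP = [-1.7500 3.7500]
S = R + BᵀPB = [1] + [7.2500] = [8.2500]
BᵀPA = [2.8750 14.5000]
K = S⁻¹·BᵀPA = [0.3485 1.7576]
A−BK = [1.1970 -0.4848; 0.6515 0.2424]
AᵀP(A−BK) = [0.6231 0.6970; 0.6970 3.5152]
P' = Q + AᵀP(A−BK) = [8.6231 2.6970; 2.6970 4.5152]
tr(P') = 13.1383

13.1383


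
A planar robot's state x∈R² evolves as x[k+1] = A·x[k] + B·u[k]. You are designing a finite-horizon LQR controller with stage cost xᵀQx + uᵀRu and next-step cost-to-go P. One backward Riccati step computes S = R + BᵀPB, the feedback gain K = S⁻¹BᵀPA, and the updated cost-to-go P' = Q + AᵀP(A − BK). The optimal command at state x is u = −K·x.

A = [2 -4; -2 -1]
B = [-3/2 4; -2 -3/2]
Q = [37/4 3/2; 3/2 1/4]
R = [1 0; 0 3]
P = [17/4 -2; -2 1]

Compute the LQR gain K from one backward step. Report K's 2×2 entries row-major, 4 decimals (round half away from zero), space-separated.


-0.0580 0.3988 0.6001 -0.6798

BᵀP = [-2.3750 1.0000; 20.0000 -9.5000]
S = R + BᵀPB = [1 0; 0 3] + [1.5625 -11.0000; -11.0000 94.2500] = [2.5625 -11.0000; -11.0000 97.2500]
BᵀPA = [-6.7500 8.5000; 59.0000 -70.5000]
K = S⁻¹·BᵀPA = [-0.0580 0.3988; 0.6001 -0.6798]
A−BK = [-0.4875 -0.6825; -1.2158 -1.2222]
AᵀP(A−BK) = [1.2012 -1.1983; -1.1983 1.6824]
P' = Q + AᵀP(A−BK) = [10.4512 0.3017; 0.3017 1.9324]
tr(P') = 12.3836


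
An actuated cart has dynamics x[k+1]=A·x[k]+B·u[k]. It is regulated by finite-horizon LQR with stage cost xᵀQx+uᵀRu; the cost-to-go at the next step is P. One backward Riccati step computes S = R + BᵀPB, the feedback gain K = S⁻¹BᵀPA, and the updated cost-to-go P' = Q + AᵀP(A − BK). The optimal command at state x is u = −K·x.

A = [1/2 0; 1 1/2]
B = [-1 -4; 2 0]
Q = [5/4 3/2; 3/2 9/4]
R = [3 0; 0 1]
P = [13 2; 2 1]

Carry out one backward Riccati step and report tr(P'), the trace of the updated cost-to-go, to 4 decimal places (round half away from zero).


BᵀP = [-9.0000 0.0000; -52.0000 -8.0000]
S = R + BᵀPB = [3 0; 0 1] + [9.0000 36.0000; 36.0000 208.0000] = [12.0000 36.0000; 36.0000 209.0000]
BᵀPA = [-4.5000 0.0000; -34.0000 -4.0000]
K = S⁻¹·BᵀPA = [0.2339 0.1188; -0.2030 -0.0396]
A−BK = [-0.0780 -0.0396; 0.5322 0.2624]
AᵀP(A−BK) = [0.4016 0.1881; 0.1881 0.0916]
P' = Q + AᵀP(A−BK) = [1.6516 1.6881; 1.6881 2.3416]
tr(P') = 3.9932

3.9932


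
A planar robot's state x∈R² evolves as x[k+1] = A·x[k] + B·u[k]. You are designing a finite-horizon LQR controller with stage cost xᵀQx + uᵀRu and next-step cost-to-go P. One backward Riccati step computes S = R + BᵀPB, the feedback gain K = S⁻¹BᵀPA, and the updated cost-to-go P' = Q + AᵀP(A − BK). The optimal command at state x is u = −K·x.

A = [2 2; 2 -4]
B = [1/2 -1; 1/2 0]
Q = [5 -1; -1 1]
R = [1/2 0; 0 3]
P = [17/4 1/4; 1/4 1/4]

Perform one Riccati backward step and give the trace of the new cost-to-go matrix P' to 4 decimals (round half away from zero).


18.1311

BᵀP = [2.2500 0.2500; -4.2500 -0.2500]
S = R + BᵀPB = [1/2 0; 0 3] + [1.2500 -2.2500; -2.2500 4.2500] = [1.7500 -2.2500; -2.2500 7.2500]
BᵀPA = [5.0000 3.5000; -9.0000 -7.5000]
K = S⁻¹·BᵀPA = [2.0984 1.1148; -0.5902 -0.6885]
A−BK = [0.3607 0.7541; 0.9508 -4.5574]
AᵀP(A−BK) = [4.1967 2.2295; 2.2295 7.9344]
P' = Q + AᵀP(A−BK) = [9.1967 1.2295; 1.2295 8.9344]
tr(P') = 18.1311


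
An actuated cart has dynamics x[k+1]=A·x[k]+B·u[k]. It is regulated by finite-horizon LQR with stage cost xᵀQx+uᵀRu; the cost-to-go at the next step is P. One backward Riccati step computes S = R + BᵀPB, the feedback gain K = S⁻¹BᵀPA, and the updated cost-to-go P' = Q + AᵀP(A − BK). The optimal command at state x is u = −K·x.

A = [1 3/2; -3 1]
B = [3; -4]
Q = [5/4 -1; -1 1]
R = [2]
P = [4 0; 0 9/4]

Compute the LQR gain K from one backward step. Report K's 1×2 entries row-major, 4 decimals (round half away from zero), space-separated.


BᵀP = [12.0000 -9.0000]
S = R + BᵀPB = [2] + [72.0000] = [74.0000]
BᵀPA = [39.0000 9.0000]
K = S⁻¹·BᵀPA = [0.5270 0.1216]
A−BK = [-0.5811 1.1351; -0.8919 1.4865]
AᵀP(A−BK) = [3.6959 -5.4932; -5.4932 10.1554]
P' = Q + AᵀP(A−BK) = [4.9459 -6.4932; -6.4932 11.1554]
tr(P') = 16.1014

0.5270 0.1216


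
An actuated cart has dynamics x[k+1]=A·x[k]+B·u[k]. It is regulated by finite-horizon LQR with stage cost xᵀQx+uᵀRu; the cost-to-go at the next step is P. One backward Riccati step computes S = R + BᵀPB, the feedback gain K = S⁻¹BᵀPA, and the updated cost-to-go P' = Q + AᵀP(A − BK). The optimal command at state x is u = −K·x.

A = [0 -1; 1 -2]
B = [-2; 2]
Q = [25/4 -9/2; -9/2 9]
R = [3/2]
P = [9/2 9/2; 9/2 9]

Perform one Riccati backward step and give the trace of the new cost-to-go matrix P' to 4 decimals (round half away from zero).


61.9808

BᵀP = [0.0000 9.0000]
S = R + BᵀPB = [3/2] + [18.0000] = [19.5000]
BᵀPA = [9.0000 -18.0000]
K = S⁻¹·BᵀPA = [0.4615 -0.9231]
A−BK = [0.9231 -2.8462; 0.0769 -0.1538]
AᵀP(A−BK) = [4.8462 -14.1923; -14.1923 41.8846]
P' = Q + AᵀP(A−BK) = [11.0962 -18.6923; -18.6923 50.8846]
tr(P') = 61.9808


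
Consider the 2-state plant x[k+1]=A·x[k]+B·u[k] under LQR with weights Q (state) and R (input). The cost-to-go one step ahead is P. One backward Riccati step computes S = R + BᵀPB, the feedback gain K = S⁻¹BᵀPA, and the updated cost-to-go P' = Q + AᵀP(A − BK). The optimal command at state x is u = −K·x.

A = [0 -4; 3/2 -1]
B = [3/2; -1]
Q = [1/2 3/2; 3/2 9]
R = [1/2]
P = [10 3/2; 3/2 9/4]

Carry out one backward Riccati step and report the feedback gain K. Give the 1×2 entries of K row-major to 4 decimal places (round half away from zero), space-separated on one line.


BᵀP = [13.5000 0.0000]
S = R + BᵀPB = [1/2] + [20.2500] = [20.7500]
BᵀPA = [0.0000 -54.0000]
K = S⁻¹·BᵀPA = [0.0000 -2.6024]
A−BK = [0.0000 -0.0964; 1.5000 -3.6024]
AᵀP(A−BK) = [5.0625 -12.3750; -12.3750 33.7199]
P' = Q + AᵀP(A−BK) = [5.5625 -10.8750; -10.8750 42.7199]
tr(P') = 48.2824

0.0000 -2.6024


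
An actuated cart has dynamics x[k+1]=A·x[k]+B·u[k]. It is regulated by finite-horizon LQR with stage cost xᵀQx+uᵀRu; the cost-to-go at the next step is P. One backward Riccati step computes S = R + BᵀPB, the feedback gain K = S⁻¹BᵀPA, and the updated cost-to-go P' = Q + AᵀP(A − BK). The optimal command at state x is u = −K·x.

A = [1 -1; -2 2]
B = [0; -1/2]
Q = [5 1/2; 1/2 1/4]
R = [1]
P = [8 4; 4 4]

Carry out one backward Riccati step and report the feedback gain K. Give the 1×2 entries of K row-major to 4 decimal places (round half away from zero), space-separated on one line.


1.0000 -1.0000

BᵀP = [-2.0000 -2.0000]
S = R + BᵀPB = [1] + [1.0000] = [2.0000]
BᵀPA = [2.0000 -2.0000]
K = S⁻¹·BᵀPA = [1.0000 -1.0000]
A−BK = [1.0000 -1.0000; -1.5000 1.5000]
AᵀP(A−BK) = [6.0000 -6.0000; -6.0000 6.0000]
P' = Q + AᵀP(A−BK) = [11.0000 -5.5000; -5.5000 6.2500]
tr(P') = 17.2500


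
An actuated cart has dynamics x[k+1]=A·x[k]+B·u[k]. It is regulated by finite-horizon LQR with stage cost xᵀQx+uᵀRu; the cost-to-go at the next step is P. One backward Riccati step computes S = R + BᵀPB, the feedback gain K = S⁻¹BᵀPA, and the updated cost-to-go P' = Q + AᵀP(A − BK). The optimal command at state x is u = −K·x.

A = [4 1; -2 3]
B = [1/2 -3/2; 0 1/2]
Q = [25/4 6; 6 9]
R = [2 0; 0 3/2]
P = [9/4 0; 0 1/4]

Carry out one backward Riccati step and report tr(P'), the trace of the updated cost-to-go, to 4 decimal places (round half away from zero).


26.3260

BᵀP = [1.1250 0.0000; -3.3750 0.1250]
S = R + BᵀPB = [2 0; 0 3/2] + [0.5625 -1.6875; -1.6875 5.1250] = [2.5625 -1.6875; -1.6875 6.6250]
BᵀPA = [4.5000 1.1250; -13.7500 -3.0000]
K = S⁻¹·BᵀPA = [0.4678 0.1692; -1.9563 -0.4097]
A−BK = [0.8316 0.3008; -1.0218 3.2049]
AᵀP(A−BK) = [7.9956 1.1048; 1.1048 3.0805]
P' = Q + AᵀP(A−BK) = [14.2456 7.1048; 7.1048 12.0805]
tr(P') = 26.3260


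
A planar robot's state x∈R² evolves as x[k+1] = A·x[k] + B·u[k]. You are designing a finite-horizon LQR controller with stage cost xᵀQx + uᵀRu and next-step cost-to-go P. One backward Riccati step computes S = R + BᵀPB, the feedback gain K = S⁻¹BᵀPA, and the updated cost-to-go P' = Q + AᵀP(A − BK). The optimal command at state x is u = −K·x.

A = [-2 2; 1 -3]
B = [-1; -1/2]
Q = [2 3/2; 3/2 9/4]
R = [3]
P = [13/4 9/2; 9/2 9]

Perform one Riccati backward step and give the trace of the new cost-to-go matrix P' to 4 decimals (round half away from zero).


28.2500

BᵀP = [-5.5000 -9.0000]
S = R + BᵀPB = [3] + [10.0000] = [13.0000]
BᵀPA = [2.0000 16.0000]
K = S⁻¹·BᵀPA = [0.1538 1.2308]
A−BK = [-1.8462 3.2308; 1.0769 -2.3846]
AᵀP(A−BK) = [3.6923 -6.4615; -6.4615 20.3077]
P' = Q + AᵀP(A−BK) = [5.6923 -4.9615; -4.9615 22.5577]
tr(P') = 28.2500


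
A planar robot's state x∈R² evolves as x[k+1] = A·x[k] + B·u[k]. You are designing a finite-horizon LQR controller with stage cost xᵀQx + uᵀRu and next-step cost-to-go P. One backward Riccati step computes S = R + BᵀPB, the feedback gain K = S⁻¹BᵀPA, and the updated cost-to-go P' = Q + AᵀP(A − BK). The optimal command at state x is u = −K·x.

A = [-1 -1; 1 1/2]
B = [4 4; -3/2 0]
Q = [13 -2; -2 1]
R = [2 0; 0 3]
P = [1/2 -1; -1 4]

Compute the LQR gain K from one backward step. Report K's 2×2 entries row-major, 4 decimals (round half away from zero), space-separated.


-0.4448 -0.2586 0.0207 -0.0345

BᵀP = [3.5000 -10.0000; 2.0000 -4.0000]
S = R + BᵀPB = [2 0; 0 3] + [29.0000 14.0000; 14.0000 8.0000] = [31.0000 14.0000; 14.0000 11.0000]
BᵀPA = [-13.5000 -8.5000; -6.0000 -4.0000]
K = S⁻¹·BᵀPA = [-0.4448 -0.2586; 0.0207 -0.0345]
A−BK = [0.6966 0.1724; 0.3328 0.1121]
AᵀP(A−BK) = [0.6190 0.3017; 0.3017 0.1638]
P' = Q + AᵀP(A−BK) = [13.6190 -1.6983; -1.6983 1.1638]
tr(P') = 14.7828


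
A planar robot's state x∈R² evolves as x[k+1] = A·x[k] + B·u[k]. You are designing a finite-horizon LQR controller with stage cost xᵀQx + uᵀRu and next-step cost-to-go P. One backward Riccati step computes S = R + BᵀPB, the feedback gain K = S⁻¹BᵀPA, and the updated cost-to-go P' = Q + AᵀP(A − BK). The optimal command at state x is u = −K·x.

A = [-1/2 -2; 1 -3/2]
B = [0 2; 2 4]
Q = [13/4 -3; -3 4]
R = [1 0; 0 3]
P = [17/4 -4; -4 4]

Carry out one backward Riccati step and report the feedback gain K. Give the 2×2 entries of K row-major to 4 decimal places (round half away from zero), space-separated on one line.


0.6190 0.3810 0.0923 -0.1548

BᵀP = [-8.0000 8.0000; -7.5000 8.0000]
S = R + BᵀPB = [1 0; 0 3] + [16.0000 16.0000; 16.0000 17.0000] = [17.0000 16.0000; 16.0000 20.0000]
BᵀPA = [12.0000 4.0000; 11.7500 3.0000]
K = S⁻¹·BᵀPA = [0.6190 0.3810; 0.0923 -0.1548]
A−BK = [-0.6845 -1.6905; -0.6071 -1.6429]
AᵀP(A−BK) = [0.5499 0.4970; 0.4970 0.9405]
P' = Q + AᵀP(A−BK) = [3.7999 -2.5030; -2.5030 4.9405]
tr(P') = 8.7403


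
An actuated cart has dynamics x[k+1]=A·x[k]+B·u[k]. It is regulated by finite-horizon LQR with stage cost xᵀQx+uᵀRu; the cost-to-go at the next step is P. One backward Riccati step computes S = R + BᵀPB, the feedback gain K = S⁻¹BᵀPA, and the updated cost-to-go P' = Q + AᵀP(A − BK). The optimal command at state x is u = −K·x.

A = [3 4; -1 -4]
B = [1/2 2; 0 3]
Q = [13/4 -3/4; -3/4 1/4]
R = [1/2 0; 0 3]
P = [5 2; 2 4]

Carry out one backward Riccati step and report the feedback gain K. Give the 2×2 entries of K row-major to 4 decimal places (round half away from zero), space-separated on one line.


3.4892 6.1292 0.0492 -0.5908

BᵀP = [2.5000 1.0000; 16.0000 16.0000]
S = R + BᵀPB = [1/2 0; 0 3] + [1.2500 8.0000; 8.0000 80.0000] = [1.7500 8.0000; 8.0000 83.0000]
BᵀPA = [6.5000 6.0000; 32.0000 0.0000]
K = S⁻¹·BᵀPA = [3.4892 6.1292; 0.0492 -0.5908]
A−BK = [1.1569 2.1169; -1.1477 -2.2277]
AᵀP(A−BK) = [12.7446 23.0646; 23.0646 43.2246]
P' = Q + AᵀP(A−BK) = [15.9946 22.3146; 22.3146 43.4746]
tr(P') = 59.4692


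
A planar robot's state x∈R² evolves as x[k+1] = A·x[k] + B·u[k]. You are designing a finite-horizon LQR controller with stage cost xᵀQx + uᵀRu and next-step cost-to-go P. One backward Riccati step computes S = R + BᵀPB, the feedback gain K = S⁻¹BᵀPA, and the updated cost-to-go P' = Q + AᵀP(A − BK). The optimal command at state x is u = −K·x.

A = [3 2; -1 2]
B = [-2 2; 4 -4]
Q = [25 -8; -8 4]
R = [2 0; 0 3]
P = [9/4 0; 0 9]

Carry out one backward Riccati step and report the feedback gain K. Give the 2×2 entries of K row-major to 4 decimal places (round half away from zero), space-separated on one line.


BᵀP = [-4.5000 36.0000; 4.5000 -36.0000]
S = R + BᵀPB = [2 0; 0 3] + [153.0000 -153.0000; -153.0000 153.0000] = [155.0000 -153.0000; -153.0000 156.0000]
BᵀPA = [-49.5000 63.0000; 49.5000 -63.0000]
K = S⁻¹·BᵀPA = [-0.1926 0.2451; 0.1284 -0.1634]
A−BK = [2.3580 2.8171; 0.2840 0.3658]
AᵀP(A−BK) = [13.3599 15.7237; 15.7237 19.2607]
P' = Q + AᵀP(A−BK) = [38.3599 7.7237; 7.7237 23.2607]
tr(P') = 61.6206

-0.1926 0.2451 0.1284 -0.1634


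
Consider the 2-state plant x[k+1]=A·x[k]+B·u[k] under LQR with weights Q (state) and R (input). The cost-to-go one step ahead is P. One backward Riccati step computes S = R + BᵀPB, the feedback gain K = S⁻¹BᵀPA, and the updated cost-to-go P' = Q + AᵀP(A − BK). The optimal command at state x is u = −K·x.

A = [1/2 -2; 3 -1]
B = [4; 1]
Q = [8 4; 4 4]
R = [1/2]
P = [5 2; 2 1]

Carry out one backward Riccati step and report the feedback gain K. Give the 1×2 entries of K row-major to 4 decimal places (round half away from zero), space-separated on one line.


0.3897 -0.5436

BᵀP = [22.0000 9.0000]
S = R + BᵀPB = [1/2] + [97.0000] = [97.5000]
BᵀPA = [38.0000 -53.0000]
K = S⁻¹·BᵀPA = [0.3897 -0.5436]
A−BK = [-1.0590 0.1744; 2.6103 -0.4564]
AᵀP(A−BK) = [1.4397 -0.3436; -0.3436 0.1897]
P' = Q + AᵀP(A−BK) = [9.4397 3.6564; 3.6564 4.1897]
tr(P') = 13.6295


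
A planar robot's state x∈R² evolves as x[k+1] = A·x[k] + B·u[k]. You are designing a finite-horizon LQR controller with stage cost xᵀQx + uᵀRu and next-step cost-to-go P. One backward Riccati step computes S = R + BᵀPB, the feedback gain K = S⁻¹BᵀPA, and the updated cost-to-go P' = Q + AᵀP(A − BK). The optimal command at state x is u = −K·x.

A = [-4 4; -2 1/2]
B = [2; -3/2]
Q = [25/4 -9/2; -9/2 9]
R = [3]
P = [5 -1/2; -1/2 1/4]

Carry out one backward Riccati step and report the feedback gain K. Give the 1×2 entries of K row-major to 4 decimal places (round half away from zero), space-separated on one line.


BᵀP = [10.7500 -1.3750]
S = R + BᵀPB = [3] + [23.5625] = [26.5625]
BᵀPA = [-40.2500 42.3125]
K = S⁻¹·BᵀPA = [-1.5153 1.5929]
A−BK = [-0.9694 0.8141; -4.2729 2.8894]
AᵀP(A−BK) = [12.0094 -11.1341; -11.1341 10.6612]
P' = Q + AᵀP(A−BK) = [18.2594 -15.6341; -15.6341 19.6612]
tr(P') = 37.9206

-1.5153 1.5929


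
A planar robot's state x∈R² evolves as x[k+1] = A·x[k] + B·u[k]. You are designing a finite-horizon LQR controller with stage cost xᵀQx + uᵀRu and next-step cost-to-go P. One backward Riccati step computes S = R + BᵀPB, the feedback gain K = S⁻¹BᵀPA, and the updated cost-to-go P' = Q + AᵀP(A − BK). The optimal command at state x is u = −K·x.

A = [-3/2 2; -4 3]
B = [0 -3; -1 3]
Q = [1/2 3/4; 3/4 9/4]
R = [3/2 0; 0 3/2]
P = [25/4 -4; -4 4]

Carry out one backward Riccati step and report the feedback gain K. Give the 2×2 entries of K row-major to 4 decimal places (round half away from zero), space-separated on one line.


BᵀP = [4.0000 -4.0000; -30.7500 24.0000]
S = R + BᵀPB = [3/2 0; 0 3/2] + [4.0000 -24.0000; -24.0000 164.2500] = [5.5000 -24.0000; -24.0000 165.7500]
BᵀPA = [10.0000 -4.0000; -49.8750 10.5000]
K = S⁻¹·BᵀPA = [1.3721 -1.2246; -0.1022 -0.1140]
A−BK = [-1.8067 1.6581; -2.3212 2.1173]
AᵀP(A−BK) = [11.2429 -10.1883; -10.1883 9.2983]
P' = Q + AᵀP(A−BK) = [11.7429 -9.4383; -9.4383 11.5483]
tr(P') = 23.2912

1.3721 -1.2246 -0.1022 -0.1140


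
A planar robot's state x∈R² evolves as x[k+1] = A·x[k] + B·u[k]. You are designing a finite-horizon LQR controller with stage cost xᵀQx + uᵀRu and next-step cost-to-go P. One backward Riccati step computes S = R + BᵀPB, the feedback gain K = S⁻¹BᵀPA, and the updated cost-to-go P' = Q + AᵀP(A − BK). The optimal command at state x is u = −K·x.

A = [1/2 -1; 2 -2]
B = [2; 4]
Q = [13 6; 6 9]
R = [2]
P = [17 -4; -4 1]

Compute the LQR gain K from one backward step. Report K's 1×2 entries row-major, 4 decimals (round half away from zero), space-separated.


BᵀP = [18.0000 -4.0000]
S = R + BᵀPB = [2] + [20.0000] = [22.0000]
BᵀPA = [1.0000 -10.0000]
K = S⁻¹·BᵀPA = [0.0455 -0.4545]
A−BK = [0.4091 -0.0909; 1.8182 -0.1818]
AᵀP(A−BK) = [0.2045 -0.0455; -0.0455 0.4545]
P' = Q + AᵀP(A−BK) = [13.2045 5.9545; 5.9545 9.4545]
tr(P') = 22.6591

0.0455 -0.4545


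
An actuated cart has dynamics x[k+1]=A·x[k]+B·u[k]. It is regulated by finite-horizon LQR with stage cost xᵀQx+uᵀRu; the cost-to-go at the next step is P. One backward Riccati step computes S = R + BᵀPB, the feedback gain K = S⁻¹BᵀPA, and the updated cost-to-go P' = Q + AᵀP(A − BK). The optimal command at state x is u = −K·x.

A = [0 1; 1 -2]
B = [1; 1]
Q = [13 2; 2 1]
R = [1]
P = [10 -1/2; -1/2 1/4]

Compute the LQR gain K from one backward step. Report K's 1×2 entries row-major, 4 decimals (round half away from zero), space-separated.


BᵀP = [9.5000 -0.2500]
S = R + BᵀPB = [1] + [9.2500] = [10.2500]
BᵀPA = [-0.2500 10.0000]
K = S⁻¹·BᵀPA = [-0.0244 0.9756]
A−BK = [0.0244 0.0244; 1.0244 -2.9756]
AᵀP(A−BK) = [0.2439 -0.7561; -0.7561 3.2439]
P' = Q + AᵀP(A−BK) = [13.2439 1.2439; 1.2439 4.2439]
tr(P') = 17.4878

-0.0244 0.9756


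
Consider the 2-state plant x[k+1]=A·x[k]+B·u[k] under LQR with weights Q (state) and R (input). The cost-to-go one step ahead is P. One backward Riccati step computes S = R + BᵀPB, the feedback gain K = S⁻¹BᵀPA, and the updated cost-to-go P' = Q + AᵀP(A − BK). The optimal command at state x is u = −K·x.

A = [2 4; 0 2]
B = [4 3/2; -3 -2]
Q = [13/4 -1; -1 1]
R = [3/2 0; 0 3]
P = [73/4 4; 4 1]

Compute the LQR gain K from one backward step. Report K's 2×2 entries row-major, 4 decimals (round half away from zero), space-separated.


0.5857 1.3212 0.0160 -0.0431

BᵀP = [61.0000 13.0000; 19.3750 4.0000]
S = R + BᵀPB = [3/2 0; 0 3] + [205.0000 65.5000; 65.5000 21.0625] = [206.5000 65.5000; 65.5000 24.0625]
BᵀPA = [122.0000 270.0000; 38.7500 85.5000]
K = S⁻¹·BᵀPA = [0.5857 1.3212; 0.0160 -0.0431]
A−BK = [-0.3669 -1.2201; 1.7892 5.8773]
AᵀP(A−BK) = [0.9217 2.4865; 2.4865 6.9673]
P' = Q + AᵀP(A−BK) = [4.1717 1.4865; 1.4865 7.9673]
tr(P') = 12.1389


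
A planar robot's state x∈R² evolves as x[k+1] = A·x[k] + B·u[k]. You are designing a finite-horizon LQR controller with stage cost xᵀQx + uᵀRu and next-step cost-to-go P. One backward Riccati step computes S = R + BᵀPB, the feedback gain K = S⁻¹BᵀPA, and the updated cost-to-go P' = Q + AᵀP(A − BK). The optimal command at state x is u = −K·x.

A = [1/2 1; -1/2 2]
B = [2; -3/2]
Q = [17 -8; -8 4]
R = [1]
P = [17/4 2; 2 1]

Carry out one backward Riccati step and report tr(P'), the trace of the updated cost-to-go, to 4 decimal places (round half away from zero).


23.9261

BᵀP = [5.5000 2.5000]
S = R + BᵀPB = [1] + [7.2500] = [8.2500]
BᵀPA = [1.5000 10.5000]
K = S⁻¹·BᵀPA = [0.1818 1.2727]
A−BK = [0.1364 -1.5455; -0.2273 3.9091]
AᵀP(A−BK) = [0.0398 0.2159; 0.2159 2.8864]
P' = Q + AᵀP(A−BK) = [17.0398 -7.7841; -7.7841 6.8864]
tr(P') = 23.9261


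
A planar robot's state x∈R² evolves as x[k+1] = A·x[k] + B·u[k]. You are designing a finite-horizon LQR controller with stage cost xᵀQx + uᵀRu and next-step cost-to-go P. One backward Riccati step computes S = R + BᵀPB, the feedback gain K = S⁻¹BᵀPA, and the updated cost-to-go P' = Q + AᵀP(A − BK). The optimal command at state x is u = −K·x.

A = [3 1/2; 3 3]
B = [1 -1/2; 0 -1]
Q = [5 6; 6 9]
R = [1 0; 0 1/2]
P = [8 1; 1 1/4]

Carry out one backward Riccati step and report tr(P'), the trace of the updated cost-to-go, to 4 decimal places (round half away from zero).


BᵀP = [8.0000 1.0000; -5.0000 -0.7500]
S = R + BᵀPB = [1 0; 0 1/2] + [8.0000 -5.0000; -5.0000 3.2500] = [9.0000 -5.0000; -5.0000 3.7500]
BᵀPA = [27.0000 7.0000; -17.2500 -4.7500]
K = S⁻¹·BᵀPA = [1.7143 0.2857; -2.3143 -0.8857]
A−BK = [0.1286 -0.2286; 0.6857 2.1143]
AᵀP(A−BK) = [6.0429 1.7571; 1.7571 1.0429]
P' = Q + AᵀP(A−BK) = [11.0429 7.7571; 7.7571 10.0429]
tr(P') = 21.0857

21.0857


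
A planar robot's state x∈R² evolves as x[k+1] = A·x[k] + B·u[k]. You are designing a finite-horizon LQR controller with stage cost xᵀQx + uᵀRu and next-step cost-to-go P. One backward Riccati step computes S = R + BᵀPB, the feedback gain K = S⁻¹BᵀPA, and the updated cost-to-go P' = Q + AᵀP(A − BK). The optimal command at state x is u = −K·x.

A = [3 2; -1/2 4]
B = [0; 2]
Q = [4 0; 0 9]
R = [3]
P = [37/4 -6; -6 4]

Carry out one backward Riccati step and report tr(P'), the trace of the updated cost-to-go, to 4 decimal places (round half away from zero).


32.6711

BᵀP = [-12.0000 8.0000]
S = R + BᵀPB = [3] + [16.0000] = [19.0000]
BᵀPA = [-40.0000 8.0000]
K = S⁻¹·BᵀPA = [-2.1053 0.4211]
A−BK = [3.0000 2.0000; 3.7105 3.1579]
AᵀP(A−BK) = [18.0395 -1.6579; -1.6579 1.6316]
P' = Q + AᵀP(A−BK) = [22.0395 -1.6579; -1.6579 10.6316]
tr(P') = 32.6711


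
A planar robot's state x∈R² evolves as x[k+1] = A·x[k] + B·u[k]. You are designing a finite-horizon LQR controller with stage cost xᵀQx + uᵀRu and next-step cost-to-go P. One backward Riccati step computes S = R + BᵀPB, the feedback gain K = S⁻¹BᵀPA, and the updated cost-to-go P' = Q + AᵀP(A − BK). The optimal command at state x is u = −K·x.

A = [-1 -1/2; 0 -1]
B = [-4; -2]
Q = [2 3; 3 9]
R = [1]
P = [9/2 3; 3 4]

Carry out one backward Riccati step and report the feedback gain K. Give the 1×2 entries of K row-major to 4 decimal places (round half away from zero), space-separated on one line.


BᵀP = [-24.0000 -20.0000]
S = R + BᵀPB = [1] + [136.0000] = [137.0000]
BᵀPA = [24.0000 32.0000]
K = S⁻¹·BᵀPA = [0.1752 0.2336]
A−BK = [-0.2993 0.4343; 0.3504 -0.5328]
AᵀP(A−BK) = [0.2956 -0.3558; -0.3558 0.6505]
P' = Q + AᵀP(A−BK) = [2.2956 2.6442; 2.6442 9.6505]
tr(P') = 11.9462

0.1752 0.2336


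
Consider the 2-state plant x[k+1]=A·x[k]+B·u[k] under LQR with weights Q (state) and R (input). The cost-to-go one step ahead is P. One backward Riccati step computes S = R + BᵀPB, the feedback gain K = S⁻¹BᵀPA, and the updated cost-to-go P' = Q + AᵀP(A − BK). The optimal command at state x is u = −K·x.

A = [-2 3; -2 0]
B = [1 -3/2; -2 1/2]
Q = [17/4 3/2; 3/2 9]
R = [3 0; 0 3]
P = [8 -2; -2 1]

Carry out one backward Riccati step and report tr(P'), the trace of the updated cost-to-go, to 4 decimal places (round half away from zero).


BᵀP = [12.0000 -4.0000; -13.0000 3.5000]
S = R + BᵀPB = [3 0; 0 3] + [20.0000 -20.0000; -20.0000 21.2500] = [23.0000 -20.0000; -20.0000 24.2500]
BᵀPA = [-16.0000 36.0000; 19.0000 -39.0000]
K = S⁻¹·BᵀPA = [-0.0507 0.5895; 0.7417 -1.1220]
A−BK = [-0.8368 0.7274; -2.4723 1.7401]
AᵀP(A−BK) = [5.0967 -5.2488; -5.2488 7.0174]
P' = Q + AᵀP(A−BK) = [9.3467 -3.7488; -3.7488 16.0174]
tr(P') = 25.3641

25.3641


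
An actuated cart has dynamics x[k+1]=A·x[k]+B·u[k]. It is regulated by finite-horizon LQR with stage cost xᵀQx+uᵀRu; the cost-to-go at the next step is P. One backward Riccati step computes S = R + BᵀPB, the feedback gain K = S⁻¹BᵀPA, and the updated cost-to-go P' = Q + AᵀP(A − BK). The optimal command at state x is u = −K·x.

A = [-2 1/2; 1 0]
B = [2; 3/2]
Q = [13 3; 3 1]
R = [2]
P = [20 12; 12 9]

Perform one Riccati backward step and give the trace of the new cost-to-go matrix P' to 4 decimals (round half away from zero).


BᵀP = [58.0000 37.5000]
S = R + BᵀPB = [2] + [172.2500] = [174.2500]
BᵀPA = [-78.5000 29.0000]
K = S⁻¹·BᵀPA = [-0.4505 0.1664]
A−BK = [-1.0990 0.1671; 1.6758 -0.2496]
AᵀP(A−BK) = [5.6356 -0.9354; -0.9354 0.1736]
P' = Q + AᵀP(A−BK) = [18.6356 2.0646; 2.0646 1.1736]
tr(P') = 19.8092

19.8092


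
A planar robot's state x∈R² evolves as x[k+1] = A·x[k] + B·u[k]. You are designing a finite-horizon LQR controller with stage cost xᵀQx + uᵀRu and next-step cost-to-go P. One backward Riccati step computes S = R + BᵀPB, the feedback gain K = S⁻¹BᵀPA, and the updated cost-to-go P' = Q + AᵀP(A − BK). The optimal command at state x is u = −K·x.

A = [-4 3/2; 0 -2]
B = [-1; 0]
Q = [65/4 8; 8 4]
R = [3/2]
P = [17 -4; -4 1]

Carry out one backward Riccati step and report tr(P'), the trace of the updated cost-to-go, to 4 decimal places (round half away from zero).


BᵀP = [-17.0000 4.0000]
S = R + BᵀPB = [3/2] + [17.0000] = [18.5000]
BᵀPA = [68.0000 -33.5000]
K = S⁻¹·BᵀPA = [3.6757 -1.8108]
A−BK = [-0.3243 -0.3108; 0.0000 -2.0000]
AᵀP(A−BK) = [22.0541 -10.8649; -10.8649 5.5878]
P' = Q + AᵀP(A−BK) = [38.3041 -2.8649; -2.8649 9.5878]
tr(P') = 47.8919

47.8919


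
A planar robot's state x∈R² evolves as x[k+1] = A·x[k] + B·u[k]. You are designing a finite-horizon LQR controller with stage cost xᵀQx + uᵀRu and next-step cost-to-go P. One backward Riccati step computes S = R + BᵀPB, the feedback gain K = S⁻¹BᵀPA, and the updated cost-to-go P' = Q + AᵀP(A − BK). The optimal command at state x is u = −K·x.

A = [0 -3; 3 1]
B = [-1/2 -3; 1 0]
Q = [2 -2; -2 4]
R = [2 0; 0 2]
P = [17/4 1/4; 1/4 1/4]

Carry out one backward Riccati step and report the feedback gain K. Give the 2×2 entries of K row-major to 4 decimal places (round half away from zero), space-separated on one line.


0.3029 0.2237 -0.0982 0.9004

BᵀP = [-1.8750 0.1250; -12.7500 -0.7500]
S = R + BᵀPB = [2 0; 0 2] + [1.0625 5.6250; 5.6250 38.2500] = [3.0625 5.6250; 5.6250 40.2500]
BᵀPA = [0.3750 5.7500; -2.2500 37.5000]
K = S⁻¹·BᵀPA = [0.3029 0.2237; -0.0982 0.9004]
A−BK = [-0.1432 -0.1869; 2.6971 0.7763]
AᵀP(A−BK) = [1.9154 0.4420; 0.4420 1.9482]
P' = Q + AᵀP(A−BK) = [3.9154 -1.5580; -1.5580 5.9482]
tr(P') = 9.8636


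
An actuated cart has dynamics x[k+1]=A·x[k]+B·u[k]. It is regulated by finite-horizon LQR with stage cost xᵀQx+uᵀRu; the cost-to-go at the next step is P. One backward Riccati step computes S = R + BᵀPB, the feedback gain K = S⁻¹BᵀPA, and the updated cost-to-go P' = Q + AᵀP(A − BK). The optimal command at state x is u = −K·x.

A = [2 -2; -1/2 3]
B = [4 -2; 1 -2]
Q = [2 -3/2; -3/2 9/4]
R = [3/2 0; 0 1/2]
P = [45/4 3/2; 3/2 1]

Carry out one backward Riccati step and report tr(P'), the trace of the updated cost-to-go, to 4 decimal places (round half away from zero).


BᵀP = [46.5000 7.0000; -25.5000 -5.0000]
S = R + BᵀPB = [3/2 0; 0 1/2] + [193.0000 -107.0000; -107.0000 61.0000] = [194.5000 -107.0000; -107.0000 61.5000]
BᵀPA = [89.5000 -72.0000; -48.5000 36.0000]
K = S⁻¹·BᵀPA = [0.6138 -1.1234; 0.2794 -1.3691]
A−BK = [0.1034 -0.2448; -0.5551 1.3852]
AᵀP(A−BK) = [0.8604 -1.8606; -1.8606 4.4057]
P' = Q + AᵀP(A−BK) = [2.8604 -3.3606; -3.3606 6.6557]
tr(P') = 9.5161

9.5161
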